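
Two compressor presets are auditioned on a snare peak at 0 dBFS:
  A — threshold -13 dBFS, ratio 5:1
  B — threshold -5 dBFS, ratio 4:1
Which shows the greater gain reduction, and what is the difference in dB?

A: overshoot 13 dB → output overshoot 2.6 dB → GR 10.4 dB.
B: overshoot 5 dB → output overshoot 1.25 dB → GR 3.75 dB.
Difference: 6.65 dB in favour of A.

A, by 6.65 dB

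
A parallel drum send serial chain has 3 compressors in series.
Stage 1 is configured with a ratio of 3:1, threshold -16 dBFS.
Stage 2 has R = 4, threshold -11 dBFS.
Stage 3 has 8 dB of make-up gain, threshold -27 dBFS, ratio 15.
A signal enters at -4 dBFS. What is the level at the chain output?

Stage 1: -4 dBFS is 12 dB over -16 dBFS; at 3:1 that becomes 4 dB over, giving -12 dBFS.
Stage 2: -12 dBFS is at or below the -11 dBFS threshold — no compression; output -12 dBFS.
Stage 3: -12 dBFS is 15 dB over -27 dBFS; at 15:1 that becomes 1 dB over, giving -26 dBFS; +8 dB make-up → -18 dBFS.

-18 dBFS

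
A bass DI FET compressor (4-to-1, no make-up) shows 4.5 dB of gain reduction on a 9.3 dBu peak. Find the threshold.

Input is 6 dB above T (since output overshoot × R = input overshoot: (4.8 − T)·4 = 9.3 − T gives T = 3.3 dBu).
Check: 3.3 + (9.3 − 3.3)/4 = 3.3 + 1.5 = 4.8 dBu. ✓

3.3 dBu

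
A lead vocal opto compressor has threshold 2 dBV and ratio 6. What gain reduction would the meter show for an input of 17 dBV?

The signal is 15 dB above threshold.
After 6:1 compression the overshoot becomes 15/6 = 2.5 dB.
GR = overshoot in − overshoot out = 15 − 2.5 = 12.5 dB.

12.5 dB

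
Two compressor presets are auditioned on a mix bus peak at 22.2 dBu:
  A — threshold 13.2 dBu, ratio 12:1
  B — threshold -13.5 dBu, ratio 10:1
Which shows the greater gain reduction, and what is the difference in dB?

A: GR = 9 − 9/12 = 8.25 dB.
B: GR = 35.7 − 35.7/10 = 32.13 dB.
Difference: 23.88 dB in favour of B.

B, by 23.88 dB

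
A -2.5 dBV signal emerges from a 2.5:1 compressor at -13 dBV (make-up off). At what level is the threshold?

Gain reduction = -2.5 − (-13) = 10.5 dB; output overshoot = GR / (R − 1) = 10.5 / 1.5 = 7 dB.
Threshold = output − output overshoot = -13 − 7 = -20 dBV.

-20 dBV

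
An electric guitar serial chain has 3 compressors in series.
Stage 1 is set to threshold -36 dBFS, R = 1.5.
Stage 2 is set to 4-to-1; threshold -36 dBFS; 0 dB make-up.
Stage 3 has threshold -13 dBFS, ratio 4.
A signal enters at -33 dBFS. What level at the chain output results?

-35.5 dBFS

Stage 1: 3 dB above -36 dBFS, reduced 1.5:1 to 2 dB above → -34 dBFS.
Stage 2: 2 dB above -36 dBFS, reduced 4:1 to 0.5 dB above → -35.5 dBFS.
Stage 3: -35.5 dBFS is at or below the -13 dBFS threshold — no compression; output -35.5 dBFS.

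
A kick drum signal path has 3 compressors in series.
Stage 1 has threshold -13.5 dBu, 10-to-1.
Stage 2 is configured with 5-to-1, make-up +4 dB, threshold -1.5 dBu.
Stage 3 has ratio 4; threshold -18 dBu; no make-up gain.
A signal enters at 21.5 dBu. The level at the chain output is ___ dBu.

-15 dBu

Stage 1: 35 dB above -13.5 dBu, reduced 10:1 to 3.5 dB above → -10 dBu.
Stage 2: -10 dBu ≤ -1.5 dBu, so stage 2 doesn't engage; make-up brings it to -6 dBu.
Stage 3: 12 dB above -18 dBu, reduced 4:1 to 3 dB above → -15 dBu.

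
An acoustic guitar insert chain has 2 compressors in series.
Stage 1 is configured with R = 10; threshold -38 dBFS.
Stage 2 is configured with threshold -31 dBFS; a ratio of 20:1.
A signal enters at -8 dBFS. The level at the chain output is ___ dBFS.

Stage 1: -8 dBFS is 30 dB over -38 dBFS; at 10:1 that becomes 3 dB over, giving -35 dBFS.
Stage 2: below threshold (-35 ≤ -31); passes unchanged; output -35 dBFS.

-35 dBFS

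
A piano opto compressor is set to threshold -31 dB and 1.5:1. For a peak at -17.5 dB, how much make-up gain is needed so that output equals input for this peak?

The peak compresses to -31 + 13.5/1.5 = -22 dB.
To reach -17.5 dB requires -17.5 − (-22) = 4.5 dB of make-up.

4.5 dB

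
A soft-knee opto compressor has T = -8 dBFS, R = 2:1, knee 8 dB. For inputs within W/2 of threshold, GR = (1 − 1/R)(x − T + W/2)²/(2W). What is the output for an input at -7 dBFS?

x − T + W/2 = -7 − (-8) + 4 = 5.
GR = (1 − 1/2) × 5² / 16 = 0.5 × 25 / 16 = 0.78125 dB.
Output = -7 − 0.78125 = -7.78125 dBFS.

-7.78125 dBFS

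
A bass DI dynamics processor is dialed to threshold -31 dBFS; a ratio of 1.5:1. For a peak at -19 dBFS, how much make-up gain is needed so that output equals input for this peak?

4 dB

Without make-up, output = threshold + overshoot/1.5 = -31 + 8 = -23 dBFS.
Gap to target: 4 dB.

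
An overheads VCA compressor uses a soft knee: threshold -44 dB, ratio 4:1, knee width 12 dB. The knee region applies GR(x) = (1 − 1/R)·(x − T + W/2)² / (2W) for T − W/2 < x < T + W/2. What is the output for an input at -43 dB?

-44.53125 dB

x − T + W/2 = -43 − (-44) + 6 = 7.
GR = (1 − 1/4) × 7² / 24 = 0.75 × 49 / 24 = 1.53125 dB.
Output = -43 − 1.53125 = -44.53125 dB.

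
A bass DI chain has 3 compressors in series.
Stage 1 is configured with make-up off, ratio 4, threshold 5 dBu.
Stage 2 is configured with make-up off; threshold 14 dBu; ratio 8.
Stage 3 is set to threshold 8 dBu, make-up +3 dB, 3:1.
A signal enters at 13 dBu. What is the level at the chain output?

10 dBu

Stage 1: 13 dBu is 8 dB over 5 dBu; at 4:1 that becomes 2 dB over, giving 7 dBu.
Stage 2: 7 dBu is at or below the 14 dBu threshold — no compression; output 7 dBu.
Stage 3: 7 dBu ≤ 8 dBu, so stage 3 doesn't engage; make-up brings it to 10 dBu.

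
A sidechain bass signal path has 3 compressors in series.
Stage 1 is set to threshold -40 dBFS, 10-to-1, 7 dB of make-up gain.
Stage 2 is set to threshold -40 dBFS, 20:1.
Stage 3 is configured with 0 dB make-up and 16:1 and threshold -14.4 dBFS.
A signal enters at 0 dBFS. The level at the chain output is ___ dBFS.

-39.45 dBFS

Stage 1: 40 dB above -40 dBFS, reduced 10:1 to 4 dB above → -36 dBFS; +7 dB make-up → -29 dBFS.
Stage 2: overshoot 11 dB → 11/20 = 0.55 dB → -39.45 dBFS.
Stage 3: below threshold (-39.45 ≤ -14.4); passes unchanged; output -39.45 dBFS.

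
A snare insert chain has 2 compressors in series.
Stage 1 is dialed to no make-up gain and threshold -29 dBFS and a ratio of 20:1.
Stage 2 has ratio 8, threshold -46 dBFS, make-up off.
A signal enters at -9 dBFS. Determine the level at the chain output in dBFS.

Stage 1: overshoot 20 dB → 20/20 = 1 dB → -28 dBFS.
Stage 2: overshoot 18 dB → 18/8 = 2.25 dB → -43.75 dBFS.

-43.75 dBFS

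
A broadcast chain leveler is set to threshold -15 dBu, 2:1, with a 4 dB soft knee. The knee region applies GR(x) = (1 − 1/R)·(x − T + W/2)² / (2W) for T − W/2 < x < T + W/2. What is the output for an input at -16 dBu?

x − T + W/2 = -16 − (-15) + 2 = 1.
GR = (1 − 1/2) × 1² / 8 = 0.5 × 1 / 8 = 0.0625 dB.
Output = -16 − 0.0625 = -16.0625 dBu.

-16.0625 dBu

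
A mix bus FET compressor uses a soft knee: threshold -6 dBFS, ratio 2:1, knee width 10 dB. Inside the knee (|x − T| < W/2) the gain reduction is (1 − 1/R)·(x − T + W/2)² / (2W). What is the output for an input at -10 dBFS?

x − T + W/2 = -10 − (-6) + 5 = 1.
GR = (1 − 1/2) × 1² / 20 = 0.5 × 1 / 20 = 0.025 dB.
Output = -10 − 0.025 = -10.025 dBFS.

-10.025 dBFS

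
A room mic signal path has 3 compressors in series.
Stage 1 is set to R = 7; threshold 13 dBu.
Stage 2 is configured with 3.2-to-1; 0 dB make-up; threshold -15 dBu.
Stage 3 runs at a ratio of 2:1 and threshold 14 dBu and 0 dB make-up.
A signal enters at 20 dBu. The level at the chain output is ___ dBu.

Stage 1: 7 dB above 13 dBu, reduced 7:1 to 1 dB above → 14 dBu.
Stage 2: overshoot 29 dB → 29/3.2 = 9.0625 dB → -5.9375 dBu.
Stage 3: below threshold (-5.9375 ≤ 14); passes unchanged; output -5.9375 dBu.

-5.9375 dBu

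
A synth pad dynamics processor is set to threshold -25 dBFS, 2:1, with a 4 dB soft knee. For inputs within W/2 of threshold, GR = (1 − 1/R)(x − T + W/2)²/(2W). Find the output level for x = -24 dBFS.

-24.5625 dBFS

x − T + W/2 = -24 − (-25) + 2 = 3.
GR = (1 − 1/2) × 3² / 8 = 0.5 × 9 / 8 = 0.5625 dB.
Output = -24 − 0.5625 = -24.5625 dBFS.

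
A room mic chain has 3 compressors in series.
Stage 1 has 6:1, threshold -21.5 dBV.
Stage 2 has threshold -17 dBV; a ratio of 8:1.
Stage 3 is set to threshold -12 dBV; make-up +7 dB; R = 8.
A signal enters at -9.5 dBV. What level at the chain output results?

-12.5 dBV

Stage 1: -9.5 dBV is 12 dB over -21.5 dBV; at 6:1 that becomes 2 dB over, giving -19.5 dBV.
Stage 2: -19.5 dBV ≤ -17 dBV, so stage 2 doesn't engage; output -19.5 dBV.
Stage 3: -19.5 dBV is at or below the -12 dBV threshold — no compression; make-up brings it to -12.5 dBV.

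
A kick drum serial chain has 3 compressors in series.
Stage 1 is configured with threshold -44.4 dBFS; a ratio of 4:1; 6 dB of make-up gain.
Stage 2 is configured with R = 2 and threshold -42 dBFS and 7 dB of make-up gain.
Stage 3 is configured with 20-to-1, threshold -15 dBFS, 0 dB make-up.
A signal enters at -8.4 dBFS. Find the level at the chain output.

-28.7 dBFS

Stage 1: overshoot 36 dB → 36/4 = 9 dB → -35.4 dBFS; +6 dB make-up → -29.4 dBFS.
Stage 2: overshoot 12.6 dB → 12.6/2 = 6.3 dB → -35.7 dBFS; +7 dB make-up → -28.7 dBFS.
Stage 3: below threshold (-28.7 ≤ -15); passes unchanged; output -28.7 dBFS.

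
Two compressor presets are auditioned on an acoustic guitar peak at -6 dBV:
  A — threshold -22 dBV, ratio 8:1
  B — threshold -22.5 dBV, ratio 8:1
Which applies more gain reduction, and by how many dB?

B, by 0.4375 dB

A: 16 dB over, compressed to 2 dB over, so 14 dB of GR.
B: 16.5 dB over, compressed to 2.0625 dB over, so 14.4375 dB of GR.
B reduces 0.4375 dB more.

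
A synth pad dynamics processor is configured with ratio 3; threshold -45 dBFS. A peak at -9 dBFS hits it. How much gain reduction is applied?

24 dB

-9 dBFS exceeds the threshold by 36 dB.
After 3:1 compression the overshoot becomes 36/3 = 12 dB.
GR = overshoot in − overshoot out = 36 − 12 = 24 dB.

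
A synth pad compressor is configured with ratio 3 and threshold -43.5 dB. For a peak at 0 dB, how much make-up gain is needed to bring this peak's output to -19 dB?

Overshoot 43.5 dB → 43.5/3 = 14.5 dB after compression, so the compressed level is -43.5 + 14.5 = -29 dB.
Make-up = target − compressed = -19 − (-29) = 10 dB.

10 dB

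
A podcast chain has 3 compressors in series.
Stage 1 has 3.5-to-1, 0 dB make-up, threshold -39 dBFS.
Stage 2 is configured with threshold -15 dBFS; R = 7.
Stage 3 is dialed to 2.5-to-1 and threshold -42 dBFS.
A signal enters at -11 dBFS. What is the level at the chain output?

Stage 1: 28 dB above -39 dBFS, reduced 3.5:1 to 8 dB above → -31 dBFS.
Stage 2: below threshold (-31 ≤ -15); passes unchanged; output -31 dBFS.
Stage 3: overshoot 11 dB → 11/2.5 = 4.4 dB → -37.6 dBFS.

-37.6 dBFS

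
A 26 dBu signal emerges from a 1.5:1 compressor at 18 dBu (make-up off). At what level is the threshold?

Input is 24 dB above T (since output overshoot × R = input overshoot: (18 − T)·1.5 = 26 − T gives T = 2 dBu).
Check: 2 + (26 − 2)/1.5 = 2 + 16 = 18 dBu. ✓

2 dBu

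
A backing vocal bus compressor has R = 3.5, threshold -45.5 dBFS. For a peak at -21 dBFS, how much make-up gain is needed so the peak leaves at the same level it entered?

The peak compresses to -45.5 + 24.5/3.5 = -38.5 dBFS.
To reach -21 dBFS requires -21 − (-38.5) = 17.5 dB of make-up.

17.5 dB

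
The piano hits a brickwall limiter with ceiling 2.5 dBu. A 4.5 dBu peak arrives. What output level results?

2.5 dBu

At ∞:1, everything above 2.5 dBu is held at the ceiling.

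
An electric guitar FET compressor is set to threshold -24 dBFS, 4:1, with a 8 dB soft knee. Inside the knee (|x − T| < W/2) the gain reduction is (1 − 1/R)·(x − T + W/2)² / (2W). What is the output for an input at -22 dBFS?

x − T + W/2 = -22 − (-24) + 4 = 6.
GR = (1 − 1/4) × 6² / 16 = 0.75 × 36 / 16 = 1.6875 dB.
Output = -22 − 1.6875 = -23.6875 dBFS.

-23.6875 dBFS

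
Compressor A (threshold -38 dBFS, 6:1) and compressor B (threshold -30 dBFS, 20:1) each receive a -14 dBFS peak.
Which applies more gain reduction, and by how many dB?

A, by 4.8 dB

A: overshoot 24 dB → output overshoot 4 dB → GR 20 dB.
B: overshoot 16 dB → output overshoot 0.8 dB → GR 15.2 dB.
A reduces 4.8 dB more.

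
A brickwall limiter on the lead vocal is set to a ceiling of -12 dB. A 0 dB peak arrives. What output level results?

A brickwall limiter is an ∞:1 compressor: any input above the ceiling is clamped to -12 dB.

-12 dB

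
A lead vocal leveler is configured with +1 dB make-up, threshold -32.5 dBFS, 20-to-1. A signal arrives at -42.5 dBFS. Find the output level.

-41.5 dBFS

-42.5 dBFS is 10 dB below the -32.5 dBFS threshold, so no gain reduction is applied.
Make-up gain adds 1 dB: -42.5 + 1 = -41.5 dBFS.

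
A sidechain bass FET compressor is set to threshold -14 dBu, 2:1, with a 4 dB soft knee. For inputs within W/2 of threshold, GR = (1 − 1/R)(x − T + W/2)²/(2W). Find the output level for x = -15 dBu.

-15.0625 dBu

x − T + W/2 = -15 − (-14) + 2 = 1.
GR = (1 − 1/2) × 1² / 8 = 0.5 × 1 / 8 = 0.0625 dB.
Output = -15 − 0.0625 = -15.0625 dBu.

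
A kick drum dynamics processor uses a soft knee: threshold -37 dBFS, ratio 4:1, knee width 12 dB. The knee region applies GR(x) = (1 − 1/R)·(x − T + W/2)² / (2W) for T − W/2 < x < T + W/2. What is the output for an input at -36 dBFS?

-37.53125 dBFS

x − T + W/2 = -36 − (-37) + 6 = 7.
GR = (1 − 1/4) × 7² / 24 = 0.75 × 49 / 24 = 1.53125 dB.
Output = -36 − 1.53125 = -37.53125 dBFS.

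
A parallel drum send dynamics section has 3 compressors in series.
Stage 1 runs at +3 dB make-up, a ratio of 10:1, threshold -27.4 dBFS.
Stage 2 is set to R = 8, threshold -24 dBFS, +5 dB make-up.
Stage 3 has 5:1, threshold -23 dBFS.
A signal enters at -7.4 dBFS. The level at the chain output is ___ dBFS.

Stage 1: overshoot 20 dB → 20/10 = 2 dB → -25.4 dBFS; +3 dB make-up → -22.4 dBFS.
Stage 2: 1.6 dB above -24 dBFS, reduced 8:1 to 0.2 dB above → -23.8 dBFS; +5 dB make-up → -18.8 dBFS.
Stage 3: -18.8 dBFS is 4.2 dB over -23 dBFS; at 5:1 that becomes 0.84 dB over, giving -22.16 dBFS.

-22.16 dBFS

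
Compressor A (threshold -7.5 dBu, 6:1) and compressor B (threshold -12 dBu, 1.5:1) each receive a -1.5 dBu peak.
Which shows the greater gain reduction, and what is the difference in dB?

A: 6 dB over, compressed to 1 dB over, so 5 dB of GR.
B: 10.5 dB over, compressed to 7 dB over, so 3.5 dB of GR.
Difference: 1.5 dB in favour of A.

A, by 1.5 dB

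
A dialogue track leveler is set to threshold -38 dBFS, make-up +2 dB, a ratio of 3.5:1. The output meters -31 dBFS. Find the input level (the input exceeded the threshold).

-20.5 dBFS

Remove make-up: -31 − 2 = -33 dBFS.
Post-compression overshoot = -33 − (-38) = 5 dB.
Before 3.5:1 compression the overshoot was 5 × 3.5 = 17.5 dB, so input = -38 + 17.5 = -20.5 dBFS.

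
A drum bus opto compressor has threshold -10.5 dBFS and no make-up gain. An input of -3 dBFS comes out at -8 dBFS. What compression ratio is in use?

Input overshoot = -3 − (-10.5) = 7.5 dB; output overshoot = -8 − (-10.5) = 2.5 dB.
Ratio = 7.5 / 2.5 = 3.

3:1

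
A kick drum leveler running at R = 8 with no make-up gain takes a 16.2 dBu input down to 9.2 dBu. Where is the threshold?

Let T be the threshold. Output overshoot = (input overshoot)/R, so 9.2 − T = (16.2 − T)/8.
8·(9.2 − T) = 16.2 − T → 7·T = 73.6 − 16.2 = 57.4.
T = 57.4/7 = 8.2 dBu.

8.2 dBu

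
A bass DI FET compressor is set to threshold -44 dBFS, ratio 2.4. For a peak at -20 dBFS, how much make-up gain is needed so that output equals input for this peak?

Without make-up, output = threshold + overshoot/2.4 = -44 + 10 = -34 dBFS.
Gap to target: 14 dB.

14 dB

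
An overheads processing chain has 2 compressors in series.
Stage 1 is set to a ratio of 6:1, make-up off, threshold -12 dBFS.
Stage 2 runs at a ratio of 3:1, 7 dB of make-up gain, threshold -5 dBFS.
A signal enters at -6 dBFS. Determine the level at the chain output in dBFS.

-4 dBFS

Stage 1: overshoot 6 dB → 6/6 = 1 dB → -11 dBFS.
Stage 2: below threshold (-11 ≤ -5); passes unchanged; make-up brings it to -4 dBFS.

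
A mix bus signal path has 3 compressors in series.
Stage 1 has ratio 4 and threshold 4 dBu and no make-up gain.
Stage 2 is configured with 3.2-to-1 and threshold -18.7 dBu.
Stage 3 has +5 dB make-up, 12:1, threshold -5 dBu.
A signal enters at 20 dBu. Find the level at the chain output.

Stage 1: 16 dB above 4 dBu, reduced 4:1 to 4 dB above → 8 dBu.
Stage 2: 8 dBu is 26.7 dB over -18.7 dBu; at 3.2:1 that becomes 8.34375 dB over, giving -10.35625 dBu.
Stage 3: -10.35625 dBu ≤ -5 dBu, so stage 3 doesn't engage; make-up brings it to -5.35625 dBu.

-5.35625 dBu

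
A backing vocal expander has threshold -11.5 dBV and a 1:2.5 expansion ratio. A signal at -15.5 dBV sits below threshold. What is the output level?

The input is 4 dB below the -11.5 dBV threshold.
A 1:2.5 expander multiplies undershoot by 2.5: 4 × 2.5 = 10 dB below threshold.
Output = -11.5 − 10 = -21.5 dBV.

-21.5 dBV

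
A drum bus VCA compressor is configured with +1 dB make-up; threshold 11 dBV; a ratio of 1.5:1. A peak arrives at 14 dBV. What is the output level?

The input is 3 dB above the 11 dBV threshold.
At 1.5:1 the overshoot is divided by 1.5, leaving 2 dB above threshold.
Output = 11 + 2 = 13 dBV; make-up adds 1 dB, giving 14 dBV.

14 dBV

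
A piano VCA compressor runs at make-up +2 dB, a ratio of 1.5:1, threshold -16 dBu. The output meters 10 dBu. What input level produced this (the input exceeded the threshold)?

Remove make-up: 10 − 2 = 8 dBu.
That's 24 dB above the -16 dBu threshold.
Before 1.5:1 compression the overshoot was 24 × 1.5 = 36 dB, so input = -16 + 36 = 20 dBu.

20 dBu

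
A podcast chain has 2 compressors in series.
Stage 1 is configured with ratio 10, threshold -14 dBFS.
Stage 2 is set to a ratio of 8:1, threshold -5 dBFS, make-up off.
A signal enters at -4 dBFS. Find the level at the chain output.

Stage 1: 10 dB above -14 dBFS, reduced 10:1 to 1 dB above → -13 dBFS.
Stage 2: below threshold (-13 ≤ -5); passes unchanged; output -13 dBFS.

-13 dBFS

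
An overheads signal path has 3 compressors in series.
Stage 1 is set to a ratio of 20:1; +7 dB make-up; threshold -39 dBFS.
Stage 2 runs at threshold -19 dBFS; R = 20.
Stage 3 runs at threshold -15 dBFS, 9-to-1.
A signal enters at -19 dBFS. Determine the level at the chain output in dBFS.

-31 dBFS

Stage 1: overshoot 20 dB → 20/20 = 1 dB → -38 dBFS; +7 dB make-up → -31 dBFS.
Stage 2: -31 dBFS is at or below the -19 dBFS threshold — no compression; output -31 dBFS.
Stage 3: -31 dBFS is at or below the -15 dBFS threshold — no compression; output -31 dBFS.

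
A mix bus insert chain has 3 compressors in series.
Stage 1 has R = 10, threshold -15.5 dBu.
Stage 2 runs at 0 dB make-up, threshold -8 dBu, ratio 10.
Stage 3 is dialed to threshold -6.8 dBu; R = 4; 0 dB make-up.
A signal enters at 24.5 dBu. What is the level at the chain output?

Stage 1: 40 dB above -15.5 dBu, reduced 10:1 to 4 dB above → -11.5 dBu.
Stage 2: -11.5 dBu is at or below the -8 dBu threshold — no compression; output -11.5 dBu.
Stage 3: -11.5 dBu ≤ -6.8 dBu, so stage 3 doesn't engage; output -11.5 dBu.

-11.5 dBu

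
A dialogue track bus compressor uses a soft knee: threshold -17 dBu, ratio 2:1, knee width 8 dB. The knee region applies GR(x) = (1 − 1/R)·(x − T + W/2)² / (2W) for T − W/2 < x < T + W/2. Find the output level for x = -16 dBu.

x − T + W/2 = -16 − (-17) + 4 = 5.
GR = (1 − 1/2) × 5² / 16 = 0.5 × 25 / 16 = 0.78125 dB.
Output = -16 − 0.78125 = -16.78125 dBu.

-16.78125 dBu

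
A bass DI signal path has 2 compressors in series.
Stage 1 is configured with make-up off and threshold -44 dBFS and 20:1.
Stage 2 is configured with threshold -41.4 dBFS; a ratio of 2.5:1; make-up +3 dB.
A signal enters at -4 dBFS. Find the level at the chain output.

-39 dBFS

Stage 1: 40 dB above -44 dBFS, reduced 20:1 to 2 dB above → -42 dBFS.
Stage 2: -42 dBFS is at or below the -41.4 dBFS threshold — no compression; make-up brings it to -39 dBFS.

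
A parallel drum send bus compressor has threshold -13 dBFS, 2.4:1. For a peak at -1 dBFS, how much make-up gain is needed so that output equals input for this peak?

Overshoot 12 dB → 12/2.4 = 5 dB after compression, so the compressed level is -13 + 5 = -8 dBFS.
Make-up = target − compressed = -1 − (-8) = 7 dB.

7 dB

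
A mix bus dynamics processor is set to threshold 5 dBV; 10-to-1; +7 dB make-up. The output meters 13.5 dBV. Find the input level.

Stripping the +7 dB make-up gives 6.5 dBV at the gain stage.
The compressed level sits 6.5 − 5 = 1.5 dB over threshold.
Before 10:1 compression the overshoot was 1.5 × 10 = 15 dB, so input = 5 + 15 = 20 dBV.

20 dBV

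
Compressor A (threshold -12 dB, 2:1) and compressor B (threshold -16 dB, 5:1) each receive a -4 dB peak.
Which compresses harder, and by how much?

B, by 5.6 dB

A: overshoot 8 dB → output overshoot 4 dB → GR 4 dB.
B: overshoot 12 dB → output overshoot 2.4 dB → GR 9.6 dB.
Difference: 5.6 dB in favour of B.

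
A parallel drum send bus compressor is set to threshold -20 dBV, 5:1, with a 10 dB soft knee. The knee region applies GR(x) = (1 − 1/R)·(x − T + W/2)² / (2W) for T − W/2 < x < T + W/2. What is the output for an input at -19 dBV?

-20.44 dBV

x − T + W/2 = -19 − (-20) + 5 = 6.
GR = (1 − 1/5) × 6² / 20 = 0.8 × 36 / 20 = 1.44 dB.
Output = -19 − 1.44 = -20.44 dBV.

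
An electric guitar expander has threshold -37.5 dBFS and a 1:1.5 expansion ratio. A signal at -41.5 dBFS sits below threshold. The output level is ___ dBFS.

-43.5 dBFS

The input is 4 dB below the -37.5 dBFS threshold.
A 1:1.5 expander multiplies undershoot by 1.5: 4 × 1.5 = 6 dB below threshold.
Output = -37.5 − 6 = -43.5 dBFS.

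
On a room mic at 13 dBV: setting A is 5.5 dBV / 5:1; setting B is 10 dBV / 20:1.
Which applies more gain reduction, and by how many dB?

A, by 3.15 dB

A: GR = 7.5 − 7.5/5 = 6 dB.
B: GR = 3 − 3/20 = 2.85 dB.
Difference: 3.15 dB in favour of A.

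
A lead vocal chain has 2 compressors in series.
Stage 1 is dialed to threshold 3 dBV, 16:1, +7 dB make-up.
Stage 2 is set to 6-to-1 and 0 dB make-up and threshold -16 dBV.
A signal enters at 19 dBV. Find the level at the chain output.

-11.5 dBV

Stage 1: 19 dBV is 16 dB over 3 dBV; at 16:1 that becomes 1 dB over, giving 4 dBV; +7 dB make-up → 11 dBV.
Stage 2: 11 dBV is 27 dB over -16 dBV; at 6:1 that becomes 4.5 dB over, giving -11.5 dBV.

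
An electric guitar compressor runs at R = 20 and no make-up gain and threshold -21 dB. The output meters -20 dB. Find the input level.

-1 dB

The compressed level sits -20 − (-21) = 1 dB over threshold.
Undo the ratio: input overshoot = 1 × 20 = 20 dB, giving input = -1 dB.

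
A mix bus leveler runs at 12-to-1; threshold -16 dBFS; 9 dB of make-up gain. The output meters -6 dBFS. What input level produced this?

Remove make-up: -6 − 9 = -15 dBFS.
That's 1 dB above the -16 dBFS threshold.
Input overshoot = R × output overshoot = 12 dB → input = -16 + 12 = -4 dBFS.

-4 dBFS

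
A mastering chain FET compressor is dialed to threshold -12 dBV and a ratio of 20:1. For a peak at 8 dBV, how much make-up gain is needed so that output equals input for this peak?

Overshoot 20 dB → 20/20 = 1 dB after compression, so the compressed level is -12 + 1 = -11 dBV.
Make-up = target − compressed = 8 − (-11) = 19 dB.

19 dB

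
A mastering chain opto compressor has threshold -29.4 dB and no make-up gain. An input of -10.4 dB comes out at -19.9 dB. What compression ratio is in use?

2:1

Input overshoot = -10.4 − (-29.4) = 19 dB; output overshoot = -19.9 − (-29.4) = 9.5 dB.
Ratio = 19 / 9.5 = 2.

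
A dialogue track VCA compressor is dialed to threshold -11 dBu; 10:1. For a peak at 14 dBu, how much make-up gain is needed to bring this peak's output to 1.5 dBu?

10 dB

Overshoot 25 dB → 25/10 = 2.5 dB after compression, so the compressed level is -11 + 2.5 = -8.5 dBu.
Make-up = target − compressed = 1.5 − (-8.5) = 10 dB.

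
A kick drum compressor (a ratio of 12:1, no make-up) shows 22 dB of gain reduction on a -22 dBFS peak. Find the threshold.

Gain reduction = -22 − (-44) = 22 dB; output overshoot = GR / (R − 1) = 22 / 11 = 2 dB.
Threshold = output − output overshoot = -44 − 2 = -46 dBFS.

-46 dBFS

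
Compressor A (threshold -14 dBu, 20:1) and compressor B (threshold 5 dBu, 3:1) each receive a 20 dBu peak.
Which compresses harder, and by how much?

A: 34 dB over, compressed to 1.7 dB over, so 32.3 dB of GR.
B: 15 dB over, compressed to 5 dB over, so 10 dB of GR.
A applies 22.3 dB more gain reduction.

A, by 22.3 dB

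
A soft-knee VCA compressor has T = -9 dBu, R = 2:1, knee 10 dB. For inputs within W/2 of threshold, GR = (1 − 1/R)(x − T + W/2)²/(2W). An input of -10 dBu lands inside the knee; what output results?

x − T + W/2 = -10 − (-9) + 5 = 4.
GR = (1 − 1/2) × 4² / 20 = 0.5 × 16 / 20 = 0.4 dB.
Output = -10 − 0.4 = -10.4 dBu.

-10.4 dBu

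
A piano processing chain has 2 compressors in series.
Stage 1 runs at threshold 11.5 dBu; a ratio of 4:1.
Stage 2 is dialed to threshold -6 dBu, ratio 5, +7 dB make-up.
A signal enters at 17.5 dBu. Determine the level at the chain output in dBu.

Stage 1: overshoot 6 dB → 6/4 = 1.5 dB → 13 dBu.
Stage 2: overshoot 19 dB → 19/5 = 3.8 dB → -2.2 dBu; +7 dB make-up → 4.8 dBu.

4.8 dBu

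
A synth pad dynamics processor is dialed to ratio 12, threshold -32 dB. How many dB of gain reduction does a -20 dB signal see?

The signal is 12 dB above threshold.
After 12:1 compression the overshoot becomes 12/12 = 1 dB.
GR = overshoot in − overshoot out = 12 − 1 = 11 dB.

11 dB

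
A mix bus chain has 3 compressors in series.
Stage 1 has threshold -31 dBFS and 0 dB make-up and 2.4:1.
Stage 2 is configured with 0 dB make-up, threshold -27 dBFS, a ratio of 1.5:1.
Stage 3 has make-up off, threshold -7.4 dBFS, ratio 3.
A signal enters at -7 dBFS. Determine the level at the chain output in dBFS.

Stage 1: overshoot 24 dB → 24/2.4 = 10 dB → -21 dBFS.
Stage 2: overshoot 6 dB → 6/1.5 = 4 dB → -23 dBFS.
Stage 3: -23 dBFS is at or below the -7.4 dBFS threshold — no compression; output -23 dBFS.

-23 dBFS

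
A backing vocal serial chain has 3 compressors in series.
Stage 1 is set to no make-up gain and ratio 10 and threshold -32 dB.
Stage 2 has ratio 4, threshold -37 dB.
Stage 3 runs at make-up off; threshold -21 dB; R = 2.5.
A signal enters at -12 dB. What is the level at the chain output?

Stage 1: overshoot 20 dB → 20/10 = 2 dB → -30 dB.
Stage 2: 7 dB above -37 dB, reduced 4:1 to 1.75 dB above → -35.25 dB.
Stage 3: below threshold (-35.25 ≤ -21); passes unchanged; output -35.25 dB.

-35.25 dB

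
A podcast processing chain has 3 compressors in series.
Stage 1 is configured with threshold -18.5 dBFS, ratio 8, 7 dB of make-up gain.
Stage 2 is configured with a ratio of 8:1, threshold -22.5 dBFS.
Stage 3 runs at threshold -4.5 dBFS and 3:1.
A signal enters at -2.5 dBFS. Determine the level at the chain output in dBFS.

Stage 1: -2.5 dBFS is 16 dB over -18.5 dBFS; at 8:1 that becomes 2 dB over, giving -16.5 dBFS; +7 dB make-up → -9.5 dBFS.
Stage 2: 13 dB above -22.5 dBFS, reduced 8:1 to 1.625 dB above → -20.875 dBFS.
Stage 3: -20.875 dBFS is at or below the -4.5 dBFS threshold — no compression; output -20.875 dBFS.

-20.875 dBFS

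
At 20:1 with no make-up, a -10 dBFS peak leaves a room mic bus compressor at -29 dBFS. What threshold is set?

-30 dBFS

Input is 20 dB above T (since output overshoot × R = input overshoot: (-29 − T)·20 = -10 − T gives T = -30 dBFS).
Check: -30 + (-10 − (-30))/20 = -30 + 1 = -29 dBFS. ✓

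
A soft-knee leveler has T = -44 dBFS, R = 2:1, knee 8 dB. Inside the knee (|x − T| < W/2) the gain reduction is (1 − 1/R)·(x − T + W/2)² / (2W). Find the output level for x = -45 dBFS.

-45.28125 dBFS

x − T + W/2 = -45 − (-44) + 4 = 3.
GR = (1 − 1/2) × 3² / 16 = 0.5 × 9 / 16 = 0.28125 dB.
Output = -45 − 0.28125 = -45.28125 dBFS.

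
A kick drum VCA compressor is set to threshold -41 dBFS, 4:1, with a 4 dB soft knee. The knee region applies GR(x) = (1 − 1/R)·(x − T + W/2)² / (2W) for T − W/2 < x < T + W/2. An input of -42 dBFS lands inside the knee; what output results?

-42.09375 dBFS

x − T + W/2 = -42 − (-41) + 2 = 1.
GR = (1 − 1/4) × 1² / 8 = 0.75 × 1 / 8 = 0.09375 dB.
Output = -42 − 0.09375 = -42.09375 dBFS.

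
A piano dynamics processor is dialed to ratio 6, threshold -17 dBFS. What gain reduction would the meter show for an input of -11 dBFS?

Overshoot = -11 − (-17) = 6 dB.
At 6:1, output sits 6/6 = 1 dB above threshold.
So the signal is attenuated by 6 − 1 = 5 dB.

5 dB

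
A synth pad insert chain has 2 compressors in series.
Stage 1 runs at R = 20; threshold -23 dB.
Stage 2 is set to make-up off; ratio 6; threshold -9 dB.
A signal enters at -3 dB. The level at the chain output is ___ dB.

-22 dB

Stage 1: -3 dB is 20 dB over -23 dB; at 20:1 that becomes 1 dB over, giving -22 dB.
Stage 2: -22 dB is at or below the -9 dB threshold — no compression; output -22 dB.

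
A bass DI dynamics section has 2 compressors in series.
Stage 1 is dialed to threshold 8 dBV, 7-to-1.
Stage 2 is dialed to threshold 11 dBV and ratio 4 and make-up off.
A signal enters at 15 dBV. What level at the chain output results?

9 dBV

Stage 1: 7 dB above 8 dBV, reduced 7:1 to 1 dB above → 9 dBV.
Stage 2: 9 dBV ≤ 11 dBV, so stage 2 doesn't engage; output 9 dBV.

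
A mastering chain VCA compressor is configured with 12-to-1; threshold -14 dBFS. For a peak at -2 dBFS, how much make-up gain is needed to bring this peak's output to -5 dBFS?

8 dB

The peak compresses to -14 + 12/12 = -13 dBFS.
To reach -5 dBFS requires -5 − (-13) = 8 dB of make-up.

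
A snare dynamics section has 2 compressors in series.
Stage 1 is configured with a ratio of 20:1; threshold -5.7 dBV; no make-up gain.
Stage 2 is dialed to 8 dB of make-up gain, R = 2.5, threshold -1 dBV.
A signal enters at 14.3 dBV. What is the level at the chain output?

3.3 dBV

Stage 1: 20 dB above -5.7 dBV, reduced 20:1 to 1 dB above → -4.7 dBV.
Stage 2: -4.7 dBV is at or below the -1 dBV threshold — no compression; make-up brings it to 3.3 dBV.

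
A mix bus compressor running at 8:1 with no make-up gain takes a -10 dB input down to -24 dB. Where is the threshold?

Input is 16 dB above T (since output overshoot × R = input overshoot: (-24 − T)·8 = -10 − T gives T = -26 dB).
Check: -26 + (-10 − (-26))/8 = -26 + 2 = -24 dB. ✓

-26 dB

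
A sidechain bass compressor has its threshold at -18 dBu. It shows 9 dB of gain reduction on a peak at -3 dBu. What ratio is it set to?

Input overshoot = -3 − (-18) = 15 dB.
Output overshoot = 15 − 9 = 6 dB.
Ratio = input overshoot / output overshoot = 15 / 6 = 2.5.

2.5:1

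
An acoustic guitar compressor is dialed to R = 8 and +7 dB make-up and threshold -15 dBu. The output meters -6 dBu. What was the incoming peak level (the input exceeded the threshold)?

Before make-up, the level was -6 − 7 = -13 dBu.
The compressed level sits -13 − (-15) = 2 dB over threshold.
Undo the ratio: input overshoot = 2 × 8 = 16 dB, giving input = 1 dBu.

1 dBu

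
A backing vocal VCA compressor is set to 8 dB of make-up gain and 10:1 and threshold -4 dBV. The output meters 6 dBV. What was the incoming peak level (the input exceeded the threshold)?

16 dBV

Before make-up, the level was 6 − 8 = -2 dBV.
That's 2 dB above the -4 dBV threshold.
Undo the ratio: input overshoot = 2 × 10 = 20 dB, giving input = 16 dBV.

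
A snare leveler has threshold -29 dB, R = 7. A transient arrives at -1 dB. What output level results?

Overshoot: -1 − (-29) = 28 dB.
7:1 compression reduces that to 28/7 = 4 dB over.
So the level is -29 + 4 = -25 dB.

-25 dB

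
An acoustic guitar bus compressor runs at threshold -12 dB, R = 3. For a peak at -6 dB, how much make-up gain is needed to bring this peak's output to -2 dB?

8 dB

The peak compresses to -12 + 6/3 = -10 dB.
To reach -2 dB requires -2 − (-10) = 8 dB of make-up.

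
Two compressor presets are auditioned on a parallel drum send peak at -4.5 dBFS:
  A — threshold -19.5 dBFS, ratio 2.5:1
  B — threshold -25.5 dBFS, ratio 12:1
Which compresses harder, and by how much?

A: 15 dB over, compressed to 6 dB over, so 9 dB of GR.
B: 21 dB over, compressed to 1.75 dB over, so 19.25 dB of GR.
B reduces 10.25 dB more.

B, by 10.25 dB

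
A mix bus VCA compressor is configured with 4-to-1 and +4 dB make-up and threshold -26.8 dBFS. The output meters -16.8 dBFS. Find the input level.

Stripping the +4 dB make-up gives -20.8 dBFS at the gain stage.
The compressed level sits -20.8 − (-26.8) = 6 dB over threshold.
Before 4:1 compression the overshoot was 6 × 4 = 24 dB, so input = -26.8 + 24 = -2.8 dBFS.

-2.8 dBFS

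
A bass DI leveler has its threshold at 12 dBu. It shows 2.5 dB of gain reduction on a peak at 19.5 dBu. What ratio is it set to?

1.5:1

Input overshoot = 19.5 − 12 = 7.5 dB.
Output overshoot = 7.5 − 2.5 = 5 dB.
Ratio = input overshoot / output overshoot = 7.5 / 5 = 1.5.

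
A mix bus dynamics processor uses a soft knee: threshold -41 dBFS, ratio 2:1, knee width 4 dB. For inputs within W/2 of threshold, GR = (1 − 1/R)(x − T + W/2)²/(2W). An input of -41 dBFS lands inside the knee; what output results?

x − T + W/2 = -41 − (-41) + 2 = 2.
GR = (1 − 1/2) × 2² / 8 = 0.5 × 4 / 8 = 0.25 dB.
Output = -41 − 0.25 = -41.25 dBFS.

-41.25 dBFS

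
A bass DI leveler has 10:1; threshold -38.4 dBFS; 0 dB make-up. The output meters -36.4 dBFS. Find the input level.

That's 2 dB above the -38.4 dBFS threshold.
Undo the ratio: input overshoot = 2 × 10 = 20 dB, giving input = -18.4 dBFS.

-18.4 dBFS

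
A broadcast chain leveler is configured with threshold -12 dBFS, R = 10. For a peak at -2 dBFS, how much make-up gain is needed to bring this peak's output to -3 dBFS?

8 dB

Overshoot 10 dB → 10/10 = 1 dB after compression, so the compressed level is -12 + 1 = -11 dBFS.
Make-up = target − compressed = -3 − (-11) = 8 dB.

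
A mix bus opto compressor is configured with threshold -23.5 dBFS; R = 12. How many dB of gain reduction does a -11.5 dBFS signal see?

11 dB

-11.5 dBFS exceeds the threshold by 12 dB.
After 12:1 compression the overshoot becomes 12/12 = 1 dB.
Gain reduction = 12 − 1 = 11 dB.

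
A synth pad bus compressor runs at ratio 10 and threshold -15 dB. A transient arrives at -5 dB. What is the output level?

-5 dB sits 10 dB over threshold.
At 10:1 the overshoot is divided by 10, leaving 1 dB above threshold.
That puts the output at -14 dB.

-14 dB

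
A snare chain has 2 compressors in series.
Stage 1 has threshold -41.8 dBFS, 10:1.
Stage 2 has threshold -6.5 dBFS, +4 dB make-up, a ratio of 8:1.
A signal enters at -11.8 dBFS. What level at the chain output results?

Stage 1: -11.8 dBFS is 30 dB over -41.8 dBFS; at 10:1 that becomes 3 dB over, giving -38.8 dBFS.
Stage 2: -38.8 dBFS ≤ -6.5 dBFS, so stage 2 doesn't engage; make-up brings it to -34.8 dBFS.

-34.8 dBFS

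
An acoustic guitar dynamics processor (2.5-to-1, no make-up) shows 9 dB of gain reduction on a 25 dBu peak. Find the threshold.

10 dBu

Let T be the threshold. Output overshoot = (input overshoot)/R, so 16 − T = (25 − T)/2.5.
2.5·(16 − T) = 25 − T → 1.5·T = 40 − 25 = 15.
T = 15/1.5 = 10 dBu.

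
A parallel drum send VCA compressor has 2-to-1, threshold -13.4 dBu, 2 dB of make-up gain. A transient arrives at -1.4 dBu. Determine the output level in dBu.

Overshoot: -1.4 − (-13.4) = 12 dB.
At 2:1 the overshoot is divided by 2, leaving 6 dB above threshold.
So the level is -13.4 + 6 = -7.4 dBu; make-up adds 2 dB, giving -5.4 dBu.

-5.4 dBu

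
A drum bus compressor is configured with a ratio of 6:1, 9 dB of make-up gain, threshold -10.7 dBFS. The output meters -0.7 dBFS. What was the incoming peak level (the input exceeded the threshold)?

-4.7 dBFS

Before make-up, the level was -0.7 − 9 = -9.7 dBFS.
Post-compression overshoot = -9.7 − (-10.7) = 1 dB.
Before 6:1 compression the overshoot was 1 × 6 = 6 dB, so input = -10.7 + 6 = -4.7 dBFS.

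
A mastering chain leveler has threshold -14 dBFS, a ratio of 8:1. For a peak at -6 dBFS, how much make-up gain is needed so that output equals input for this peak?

Without make-up, output = threshold + overshoot/8 = -14 + 1 = -13 dBFS.
Gap to target: 7 dB.

7 dB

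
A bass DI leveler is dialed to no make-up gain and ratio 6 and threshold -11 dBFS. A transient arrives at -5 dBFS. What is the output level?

-5 dBFS sits 6 dB over threshold.
6:1 compression reduces that to 6/6 = 1 dB over.
Output = -11 + 1 = -10 dBFS.

-10 dBFS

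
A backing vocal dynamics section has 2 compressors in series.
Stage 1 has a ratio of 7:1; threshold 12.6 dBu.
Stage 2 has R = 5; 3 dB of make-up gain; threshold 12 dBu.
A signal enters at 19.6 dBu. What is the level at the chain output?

15.32 dBu

Stage 1: overshoot 7 dB → 7/7 = 1 dB → 13.6 dBu.
Stage 2: 13.6 dBu is 1.6 dB over 12 dBu; at 5:1 that becomes 0.32 dB over, giving 12.32 dBu; +3 dB make-up → 15.32 dBu.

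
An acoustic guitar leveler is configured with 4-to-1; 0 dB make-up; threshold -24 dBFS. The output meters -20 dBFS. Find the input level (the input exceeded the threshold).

-8 dBFS

That's 4 dB above the -24 dBFS threshold.
Before 4:1 compression the overshoot was 4 × 4 = 16 dB, so input = -24 + 16 = -8 dBFS.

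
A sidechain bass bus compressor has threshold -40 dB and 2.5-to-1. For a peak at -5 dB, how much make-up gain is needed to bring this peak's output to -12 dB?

The peak compresses to -40 + 35/2.5 = -26 dB.
To reach -12 dB requires -12 − (-26) = 14 dB of make-up.

14 dB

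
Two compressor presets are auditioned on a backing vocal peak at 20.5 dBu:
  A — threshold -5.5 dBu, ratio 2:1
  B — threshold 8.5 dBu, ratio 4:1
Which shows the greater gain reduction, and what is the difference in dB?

A, by 4 dB

A: GR = 26 − 26/2 = 13 dB.
B: GR = 12 − 12/4 = 9 dB.
Difference: 4 dB in favour of A.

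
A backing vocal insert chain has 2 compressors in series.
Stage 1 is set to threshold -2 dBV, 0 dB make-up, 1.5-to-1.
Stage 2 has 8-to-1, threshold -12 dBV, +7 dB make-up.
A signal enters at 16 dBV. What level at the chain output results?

Stage 1: overshoot 18 dB → 18/1.5 = 12 dB → 10 dBV.
Stage 2: overshoot 22 dB → 22/8 = 2.75 dB → -9.25 dBV; +7 dB make-up → -2.25 dBV.

-2.25 dBV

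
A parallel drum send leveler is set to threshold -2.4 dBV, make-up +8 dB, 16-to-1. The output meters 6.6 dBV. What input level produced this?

Remove make-up: 6.6 − 8 = -1.4 dBV.
The compressed level sits -1.4 − (-2.4) = 1 dB over threshold.
Before 16:1 compression the overshoot was 1 × 16 = 16 dB, so input = -2.4 + 16 = 13.6 dBV.

13.6 dBV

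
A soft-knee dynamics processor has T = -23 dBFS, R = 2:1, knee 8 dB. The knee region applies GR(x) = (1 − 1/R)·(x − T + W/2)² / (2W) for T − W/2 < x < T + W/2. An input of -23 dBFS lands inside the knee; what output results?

-23.5 dBFS

x − T + W/2 = -23 − (-23) + 4 = 4.
GR = (1 − 1/2) × 4² / 16 = 0.5 × 16 / 16 = 0.5 dB.
Output = -23 − 0.5 = -23.5 dBFS.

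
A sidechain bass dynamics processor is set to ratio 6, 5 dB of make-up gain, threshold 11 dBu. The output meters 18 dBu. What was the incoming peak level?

Stripping the +5 dB make-up gives 13 dBu at the gain stage.
That's 2 dB above the 11 dBu threshold.
Before 6:1 compression the overshoot was 2 × 6 = 12 dB, so input = 11 + 12 = 23 dBu.

23 dBu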